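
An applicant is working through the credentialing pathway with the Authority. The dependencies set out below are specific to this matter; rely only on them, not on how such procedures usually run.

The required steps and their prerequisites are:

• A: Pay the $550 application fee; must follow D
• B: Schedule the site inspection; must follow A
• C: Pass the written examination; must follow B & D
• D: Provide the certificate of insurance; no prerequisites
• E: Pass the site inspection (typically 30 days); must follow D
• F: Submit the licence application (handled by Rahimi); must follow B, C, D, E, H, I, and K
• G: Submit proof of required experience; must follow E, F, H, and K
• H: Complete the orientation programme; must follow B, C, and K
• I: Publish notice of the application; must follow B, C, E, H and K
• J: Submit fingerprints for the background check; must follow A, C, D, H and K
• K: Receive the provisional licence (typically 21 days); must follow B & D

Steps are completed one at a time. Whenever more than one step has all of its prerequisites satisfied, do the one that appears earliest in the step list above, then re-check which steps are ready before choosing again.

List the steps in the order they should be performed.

D, A, B, C, E, K, H, I, F, G, J

D is the only step with nothing outstanding, so it goes first.
A and E are both available; A is listed earlier → A.
B now also ready, so the ready set is {B, E}; B is listed earlier → B.
C and K now also ready, so the ready set is {C, E, K}; C is listed earlier → C.
Now E and K have their prerequisites met. E is listed earlier, so E next.
K needed B and D, now all done → K.
H needed B, C and K, now all done → H.
I and J are both available; I is listed earlier → I.
Ready: F and J. F is listed earlier → F.
G now also ready, so the ready set is {G, J}; G is listed earlier → G.
That leaves J as the only ready step → J.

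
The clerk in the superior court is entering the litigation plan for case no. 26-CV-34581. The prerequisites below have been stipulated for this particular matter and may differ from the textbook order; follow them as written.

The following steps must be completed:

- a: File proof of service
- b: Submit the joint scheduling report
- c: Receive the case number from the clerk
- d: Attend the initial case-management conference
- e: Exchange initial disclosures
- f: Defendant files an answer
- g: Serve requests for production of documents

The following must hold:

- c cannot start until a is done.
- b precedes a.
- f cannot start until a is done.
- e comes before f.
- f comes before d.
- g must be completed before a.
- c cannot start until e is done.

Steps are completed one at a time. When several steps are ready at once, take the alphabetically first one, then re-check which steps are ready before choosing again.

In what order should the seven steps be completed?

b, e, g, a, c, f, d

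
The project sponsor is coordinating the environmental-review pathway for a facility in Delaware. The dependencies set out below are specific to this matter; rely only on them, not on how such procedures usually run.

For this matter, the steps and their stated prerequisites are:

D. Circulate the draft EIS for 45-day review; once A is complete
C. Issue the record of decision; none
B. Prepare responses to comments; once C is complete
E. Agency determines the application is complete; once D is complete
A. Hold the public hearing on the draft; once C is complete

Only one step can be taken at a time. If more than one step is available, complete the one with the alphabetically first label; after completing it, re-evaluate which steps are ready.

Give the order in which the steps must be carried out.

C, A, B, D, E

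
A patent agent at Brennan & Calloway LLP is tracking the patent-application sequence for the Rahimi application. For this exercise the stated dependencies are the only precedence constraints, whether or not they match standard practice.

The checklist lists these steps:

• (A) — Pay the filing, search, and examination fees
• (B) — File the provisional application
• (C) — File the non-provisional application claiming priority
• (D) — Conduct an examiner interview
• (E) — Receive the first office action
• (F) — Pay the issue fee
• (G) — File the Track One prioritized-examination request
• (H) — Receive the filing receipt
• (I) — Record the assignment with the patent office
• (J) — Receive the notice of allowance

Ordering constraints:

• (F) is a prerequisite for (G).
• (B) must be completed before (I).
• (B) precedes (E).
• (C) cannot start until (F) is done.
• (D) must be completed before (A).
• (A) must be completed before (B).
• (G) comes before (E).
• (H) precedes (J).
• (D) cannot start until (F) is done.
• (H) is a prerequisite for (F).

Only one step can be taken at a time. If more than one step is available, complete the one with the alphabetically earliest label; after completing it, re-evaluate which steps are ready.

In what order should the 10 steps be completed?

(H) (F) (C) (D) (A) (B) (G) (E) (I) (J)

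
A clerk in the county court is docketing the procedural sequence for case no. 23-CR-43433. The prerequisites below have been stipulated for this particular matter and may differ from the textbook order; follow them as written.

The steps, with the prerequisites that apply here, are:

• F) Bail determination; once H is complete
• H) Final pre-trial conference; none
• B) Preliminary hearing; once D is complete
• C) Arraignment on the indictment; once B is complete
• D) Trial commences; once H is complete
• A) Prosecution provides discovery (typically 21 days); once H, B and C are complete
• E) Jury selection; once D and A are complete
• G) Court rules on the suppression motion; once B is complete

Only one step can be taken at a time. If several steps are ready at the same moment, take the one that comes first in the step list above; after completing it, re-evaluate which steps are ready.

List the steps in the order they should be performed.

H is the only step with nothing outstanding, so it goes first.
F and D are both available; F is listed earlier → F.
D needed H, now all done → D.
Next only B has its prerequisites met → B.
C and G are both available; C is listed earlier → C.
A now also ready, so the ready set is {A, G}; A is listed earlier → A.
Ready: E and G. E is listed earlier → E.
Next only G has its prerequisites met → G.

H, F, D, B, C, A, E, G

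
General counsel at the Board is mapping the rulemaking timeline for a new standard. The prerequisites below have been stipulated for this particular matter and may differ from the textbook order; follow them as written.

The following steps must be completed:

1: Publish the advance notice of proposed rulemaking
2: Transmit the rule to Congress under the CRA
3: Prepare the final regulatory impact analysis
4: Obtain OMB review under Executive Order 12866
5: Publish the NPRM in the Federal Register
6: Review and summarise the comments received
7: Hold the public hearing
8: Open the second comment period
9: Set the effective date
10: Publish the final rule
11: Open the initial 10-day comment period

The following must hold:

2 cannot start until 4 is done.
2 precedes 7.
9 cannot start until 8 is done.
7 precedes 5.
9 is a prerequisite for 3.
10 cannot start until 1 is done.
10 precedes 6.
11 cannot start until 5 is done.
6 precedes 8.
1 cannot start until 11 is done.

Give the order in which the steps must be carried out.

4 has no prerequisites → 4 first.
2 needed 4, now all done → 2.
7 needed 2, now all done → 7.
5 needed 7, now all done → 5.
11 needed 5, now all done → 11.
That leaves 1 as the only ready step → 1.
10 needed 1, now all done → 10.
That leaves 6 as the only ready step → 6.
That leaves 8 as the only ready step → 8.
9 needed 8, now all done → 9.
3 needed 9, now all done → 3.

4 2 7 5 11 1 10 6 8 9 3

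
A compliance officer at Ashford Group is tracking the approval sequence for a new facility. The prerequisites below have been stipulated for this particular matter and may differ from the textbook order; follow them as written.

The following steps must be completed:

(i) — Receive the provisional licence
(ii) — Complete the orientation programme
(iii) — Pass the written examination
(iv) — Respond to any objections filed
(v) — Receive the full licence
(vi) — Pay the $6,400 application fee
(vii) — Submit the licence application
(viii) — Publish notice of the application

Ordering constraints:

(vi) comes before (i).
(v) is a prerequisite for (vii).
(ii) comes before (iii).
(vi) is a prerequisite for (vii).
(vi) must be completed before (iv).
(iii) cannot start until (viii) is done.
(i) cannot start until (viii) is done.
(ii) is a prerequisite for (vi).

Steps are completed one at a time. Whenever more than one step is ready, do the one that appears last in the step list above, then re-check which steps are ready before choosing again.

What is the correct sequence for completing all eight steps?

(viii) (v) (ii) (vi) (vii) (iv) (iii) (i)

(viii), (v) and (ii) have no prerequisites; (viii) is listed later, so (viii) is first.
Ready: (v) and (ii). (v) is listed later → (v).
Next only (ii) has its prerequisites met → (ii).
Ready: (vi) and (iii). (vi) is listed later → (vi).
Ready: (vii), (iv), (iii) and (i). (vii) is listed later → (vii).
Now (iv), (iii) and (i) have their prerequisites met. (iv) is listed later, so (iv) next.
Ready: (iii) and (i). (iii) is listed later → (iii).
(i) is the only step now ready → (i).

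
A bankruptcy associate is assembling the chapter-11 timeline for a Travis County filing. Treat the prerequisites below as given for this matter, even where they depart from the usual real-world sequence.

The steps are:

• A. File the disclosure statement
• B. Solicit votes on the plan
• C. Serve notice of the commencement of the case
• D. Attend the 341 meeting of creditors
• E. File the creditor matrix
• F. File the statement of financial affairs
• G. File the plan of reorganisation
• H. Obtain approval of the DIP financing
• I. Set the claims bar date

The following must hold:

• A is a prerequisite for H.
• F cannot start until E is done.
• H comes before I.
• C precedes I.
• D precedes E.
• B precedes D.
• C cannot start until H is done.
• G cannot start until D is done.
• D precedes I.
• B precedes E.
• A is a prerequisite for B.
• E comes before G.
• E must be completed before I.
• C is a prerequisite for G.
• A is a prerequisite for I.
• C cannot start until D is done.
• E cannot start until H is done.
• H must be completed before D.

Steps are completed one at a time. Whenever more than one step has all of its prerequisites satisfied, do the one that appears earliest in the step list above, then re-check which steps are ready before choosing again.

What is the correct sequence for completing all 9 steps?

A has no prerequisites → A first.
Ready: B and H. B is listed earlier → B.
Next only H has its prerequisites met → H.
D is the only step now ready → D.
C and E are both available; C is listed earlier → C.
E needed B, D and H, now all done → E.
F, G and I are all available; F is listed earlier → F.
G and I are both available; G is listed earlier → G.
I needed A, C, D, E and H, now all done → I.

A B H D C E F G I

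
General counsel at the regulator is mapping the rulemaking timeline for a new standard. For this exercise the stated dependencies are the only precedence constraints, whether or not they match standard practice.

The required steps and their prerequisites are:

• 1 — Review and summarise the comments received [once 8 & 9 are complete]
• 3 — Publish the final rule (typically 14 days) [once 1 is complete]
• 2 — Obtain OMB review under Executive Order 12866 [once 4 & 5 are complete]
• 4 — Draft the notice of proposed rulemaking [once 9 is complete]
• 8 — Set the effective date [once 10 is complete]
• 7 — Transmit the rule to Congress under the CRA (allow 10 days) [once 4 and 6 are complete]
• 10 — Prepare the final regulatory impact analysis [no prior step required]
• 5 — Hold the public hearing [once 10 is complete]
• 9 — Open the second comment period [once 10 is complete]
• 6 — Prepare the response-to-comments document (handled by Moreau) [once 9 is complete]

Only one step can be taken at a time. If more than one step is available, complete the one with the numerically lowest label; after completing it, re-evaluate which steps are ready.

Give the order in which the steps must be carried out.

10 has no prerequisites → 10 first.
Now 5, 8 and 9 have their prerequisites met. 5 has the earlier label, so 5 next.
Now 8 and 9 have their prerequisites met. 8 has the earlier label, so 8 next.
Next only 9 has its prerequisites met → 9.
Now 1, 4 and 6 have their prerequisites met. 1 has the earlier label, so 1 next.
3 now also ready, so the ready set is {3, 4, 6}; 3 has the earlier label → 3.
Ready: 4 and 6. 4 has the earlier label → 4.
Ready: 2 and 6. 2 has the earlier label → 2.
6 needed 9, now all done → 6.
7 is the only step now ready → 7.

10, 5, 8, 9, 1, 3, 4, 2, 6, 7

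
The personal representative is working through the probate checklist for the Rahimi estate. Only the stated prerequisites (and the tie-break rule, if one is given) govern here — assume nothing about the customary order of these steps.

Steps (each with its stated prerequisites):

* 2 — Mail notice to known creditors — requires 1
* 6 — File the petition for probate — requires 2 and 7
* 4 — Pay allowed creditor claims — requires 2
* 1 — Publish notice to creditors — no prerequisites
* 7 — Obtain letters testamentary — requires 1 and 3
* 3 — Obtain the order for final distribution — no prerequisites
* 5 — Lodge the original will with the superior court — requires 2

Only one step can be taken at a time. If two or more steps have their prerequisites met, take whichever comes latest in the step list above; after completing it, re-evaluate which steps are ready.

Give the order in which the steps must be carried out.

Nothing is required for 3 and 1. 3 is listed later → 3 first.
1 is the only step now ready → 1.
Now 7 and 2 have their prerequisites met. 7 is listed later, so 7 next.
2 needed 1, now all done → 2.
5, 4 and 6 are all available; 5 is listed later → 5.
Ready: 4 and 6. 4 is listed later → 4.
Next only 6 has its prerequisites met → 6.

3, 1, 7, 2, 5, 4, 6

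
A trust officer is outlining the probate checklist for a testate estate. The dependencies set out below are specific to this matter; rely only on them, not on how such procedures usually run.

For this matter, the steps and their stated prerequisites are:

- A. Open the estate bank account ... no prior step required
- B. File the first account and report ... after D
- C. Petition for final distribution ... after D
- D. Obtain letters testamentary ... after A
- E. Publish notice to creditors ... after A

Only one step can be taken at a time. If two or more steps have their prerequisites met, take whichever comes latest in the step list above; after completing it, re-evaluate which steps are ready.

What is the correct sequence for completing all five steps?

A → E → D → C → B

Only A has no prerequisites, so it is first.
Now E and D have their prerequisites met. E is listed later, so E next.
D is the only step now ready → D.
Now C and B have their prerequisites met. C is listed later, so C next.
Next only B has its prerequisites met → B.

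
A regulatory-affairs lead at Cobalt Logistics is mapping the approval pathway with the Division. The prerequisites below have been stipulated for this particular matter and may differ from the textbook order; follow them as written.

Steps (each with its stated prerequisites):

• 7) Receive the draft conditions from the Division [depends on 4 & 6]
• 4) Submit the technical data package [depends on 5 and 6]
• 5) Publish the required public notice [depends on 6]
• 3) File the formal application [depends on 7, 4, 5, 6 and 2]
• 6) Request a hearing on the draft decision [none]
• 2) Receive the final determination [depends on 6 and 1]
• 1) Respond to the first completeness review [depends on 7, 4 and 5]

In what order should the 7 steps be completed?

6, 5, 4, 7, 1, 2, 3

6 is the only step with nothing outstanding, so it goes first.
5 needed 6, now all done → 5.
4 is the only step now ready → 4.
7 is the only step now ready → 7.
1 needed 7, 4 and 5, now all done → 1.
2 is the only step now ready → 2.
Next only 3 has its prerequisites met → 3.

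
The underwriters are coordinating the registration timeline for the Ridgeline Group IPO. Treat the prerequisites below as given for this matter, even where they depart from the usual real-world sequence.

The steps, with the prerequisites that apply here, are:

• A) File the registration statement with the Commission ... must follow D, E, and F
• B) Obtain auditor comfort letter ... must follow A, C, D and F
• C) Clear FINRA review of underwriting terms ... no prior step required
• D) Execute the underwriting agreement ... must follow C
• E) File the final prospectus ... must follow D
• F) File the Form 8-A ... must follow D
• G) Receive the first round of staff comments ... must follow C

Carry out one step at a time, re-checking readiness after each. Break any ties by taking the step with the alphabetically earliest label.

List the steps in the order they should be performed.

C D E F A B G

Only C has no prerequisites, so it is first.
D and G are both available; D has the earlier label → D.
E, F and G are all available; E has the earlier label → E.
F and G are both available; F has the earlier label → F.
A now also ready, so the ready set is {A, G}; A has the earlier label → A.
Now B and G have their prerequisites met. B has the earlier label, so B next.
G is the only step now ready → G.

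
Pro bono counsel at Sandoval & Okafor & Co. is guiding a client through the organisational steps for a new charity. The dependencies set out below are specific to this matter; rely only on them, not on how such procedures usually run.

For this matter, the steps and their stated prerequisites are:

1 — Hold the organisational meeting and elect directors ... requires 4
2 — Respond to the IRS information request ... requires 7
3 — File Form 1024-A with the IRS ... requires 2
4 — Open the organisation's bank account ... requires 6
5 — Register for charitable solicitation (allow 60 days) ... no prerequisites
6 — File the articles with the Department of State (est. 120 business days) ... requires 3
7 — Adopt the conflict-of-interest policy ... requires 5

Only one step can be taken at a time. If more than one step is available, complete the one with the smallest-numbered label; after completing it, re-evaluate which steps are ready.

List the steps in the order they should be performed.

5, 7, 2, 3, 6, 4, 1

Only 5 has no prerequisites, so it is first.
7 needed 5, now all done → 7.
2 needed 7, now all done → 2.
That leaves 3 as the only ready step → 3.
6 is the only step now ready → 6.
That leaves 4 as the only ready step → 4.
1 needed 4, now all done → 1.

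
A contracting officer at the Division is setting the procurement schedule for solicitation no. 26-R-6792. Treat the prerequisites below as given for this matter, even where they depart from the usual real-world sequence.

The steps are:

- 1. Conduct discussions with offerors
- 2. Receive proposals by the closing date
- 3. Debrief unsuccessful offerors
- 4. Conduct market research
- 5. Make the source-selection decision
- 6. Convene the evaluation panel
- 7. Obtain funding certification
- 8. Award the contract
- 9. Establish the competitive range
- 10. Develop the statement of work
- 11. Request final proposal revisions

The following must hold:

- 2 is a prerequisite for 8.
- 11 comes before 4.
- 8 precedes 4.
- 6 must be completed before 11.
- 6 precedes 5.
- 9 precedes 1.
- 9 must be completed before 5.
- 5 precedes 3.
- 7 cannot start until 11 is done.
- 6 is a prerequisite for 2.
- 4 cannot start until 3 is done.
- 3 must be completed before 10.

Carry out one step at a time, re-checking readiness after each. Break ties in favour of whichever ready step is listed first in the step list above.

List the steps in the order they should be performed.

6, 2, 8, 9, 1, 5, 3, 10, 11, 4, 7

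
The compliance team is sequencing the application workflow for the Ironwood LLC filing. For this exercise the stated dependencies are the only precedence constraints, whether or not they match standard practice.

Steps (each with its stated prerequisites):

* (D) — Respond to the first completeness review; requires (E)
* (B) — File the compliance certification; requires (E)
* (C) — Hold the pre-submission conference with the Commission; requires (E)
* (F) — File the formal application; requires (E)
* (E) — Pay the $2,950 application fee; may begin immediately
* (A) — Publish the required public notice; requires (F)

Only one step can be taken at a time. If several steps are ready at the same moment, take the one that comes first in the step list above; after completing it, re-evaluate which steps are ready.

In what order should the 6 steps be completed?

(E) is the only step with nothing outstanding, so it goes first.
Now (D), (B), (C) and (F) have their prerequisites met. (D) is listed earlier, so (D) next.
Ready: (B), (C) and (F). (B) is listed earlier → (B).
Now (C) and (F) have their prerequisites met. (C) is listed earlier, so (C) next.
(F) needed (E), now all done → (F).
Next only (A) has its prerequisites met → (A).

(E) → (D) → (B) → (C) → (F) → (A)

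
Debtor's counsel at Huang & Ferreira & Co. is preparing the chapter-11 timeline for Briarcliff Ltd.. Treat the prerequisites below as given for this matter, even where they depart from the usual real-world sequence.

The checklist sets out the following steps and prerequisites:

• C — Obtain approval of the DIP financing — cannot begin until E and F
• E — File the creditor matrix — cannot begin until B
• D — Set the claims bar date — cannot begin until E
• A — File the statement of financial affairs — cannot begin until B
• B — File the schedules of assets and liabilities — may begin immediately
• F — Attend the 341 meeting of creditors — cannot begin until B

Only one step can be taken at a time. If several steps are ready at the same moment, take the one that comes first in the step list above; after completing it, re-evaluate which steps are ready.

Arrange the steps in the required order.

B, E, D, A, F, C

B has no prerequisites → B first.
Now E, A and F have their prerequisites met. E is listed earlier, so E next.
D now also ready, so the ready set is {D, A, F}; D is listed earlier → D.
Ready: A and F. A is listed earlier → A.
F needed B, now all done → F.
C is the only step now ready → C.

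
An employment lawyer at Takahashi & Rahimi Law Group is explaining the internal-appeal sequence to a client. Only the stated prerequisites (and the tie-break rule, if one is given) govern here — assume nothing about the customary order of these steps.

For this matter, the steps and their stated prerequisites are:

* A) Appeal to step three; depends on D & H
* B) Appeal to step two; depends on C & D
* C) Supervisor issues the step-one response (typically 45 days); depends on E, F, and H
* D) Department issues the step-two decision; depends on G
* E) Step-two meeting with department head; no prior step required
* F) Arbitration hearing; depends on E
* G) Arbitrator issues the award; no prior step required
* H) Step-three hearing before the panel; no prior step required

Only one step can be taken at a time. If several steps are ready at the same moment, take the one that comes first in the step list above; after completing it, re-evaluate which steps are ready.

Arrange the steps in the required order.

E → F → G → D → H → A → C → B

Nothing is required for E, G and H. E is listed earlier → E first.
Now F, G and H have their prerequisites met. F is listed earlier, so F next.
Ready: G and H. G is listed earlier → G.
D and H are both available; D is listed earlier → D.
That leaves H as the only ready step → H.
Now A and C have their prerequisites met. A is listed earlier, so A next.
C needed E, F and H, now all done → C.
B is the only step now ready → B.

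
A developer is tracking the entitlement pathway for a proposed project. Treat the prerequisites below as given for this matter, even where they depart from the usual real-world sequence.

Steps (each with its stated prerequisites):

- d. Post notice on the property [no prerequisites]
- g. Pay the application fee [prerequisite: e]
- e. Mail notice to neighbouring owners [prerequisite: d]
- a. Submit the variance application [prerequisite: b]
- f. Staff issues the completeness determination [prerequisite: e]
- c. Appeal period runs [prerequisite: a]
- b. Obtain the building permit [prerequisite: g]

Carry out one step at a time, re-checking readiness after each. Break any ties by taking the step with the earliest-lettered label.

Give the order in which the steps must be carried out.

d e f g b a c

Only d has no prerequisites, so it is first.
Next only e has its prerequisites met → e.
f and g are both available; f has the earlier label → f.
g needed e, now all done → g.
b needed g, now all done → b.
Next only a has its prerequisites met → a.
c needed a, now all done → c.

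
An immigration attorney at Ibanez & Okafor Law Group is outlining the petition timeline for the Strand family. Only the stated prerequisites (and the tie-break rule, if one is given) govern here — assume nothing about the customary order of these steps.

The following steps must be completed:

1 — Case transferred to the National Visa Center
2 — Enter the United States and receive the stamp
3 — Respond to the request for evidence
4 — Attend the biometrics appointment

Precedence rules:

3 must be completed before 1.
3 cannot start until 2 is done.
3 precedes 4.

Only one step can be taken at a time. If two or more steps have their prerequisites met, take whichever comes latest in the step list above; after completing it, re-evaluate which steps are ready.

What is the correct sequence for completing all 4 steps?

2 is the only step with nothing outstanding, so it goes first.
Next only 3 has its prerequisites met → 3.
Now 4 and 1 have their prerequisites met. 4 is listed later, so 4 next.
1 needed 3, now all done → 1.

2 → 3 → 4 → 1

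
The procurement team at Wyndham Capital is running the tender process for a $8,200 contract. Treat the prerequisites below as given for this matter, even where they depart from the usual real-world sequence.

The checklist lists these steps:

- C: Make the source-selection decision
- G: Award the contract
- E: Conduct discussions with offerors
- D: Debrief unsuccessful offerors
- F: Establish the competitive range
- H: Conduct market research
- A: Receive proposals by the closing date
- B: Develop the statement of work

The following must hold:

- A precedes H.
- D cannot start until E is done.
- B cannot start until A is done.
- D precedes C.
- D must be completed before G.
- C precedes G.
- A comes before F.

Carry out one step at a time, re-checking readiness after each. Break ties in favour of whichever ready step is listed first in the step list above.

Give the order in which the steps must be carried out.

E, D, C, G, A, F, H, B

E and A have no prerequisites; E is listed earlier, so E is first.
Now D and A have their prerequisites met. D is listed earlier, so D next.
C and A are both available; C is listed earlier → C.
G now also ready, so the ready set is {G, A}; G is listed earlier → G.
That leaves A as the only ready step → A.
Ready: F, H and B. F is listed earlier → F.
Ready: H and B. H is listed earlier → H.
That leaves B as the only ready step → B.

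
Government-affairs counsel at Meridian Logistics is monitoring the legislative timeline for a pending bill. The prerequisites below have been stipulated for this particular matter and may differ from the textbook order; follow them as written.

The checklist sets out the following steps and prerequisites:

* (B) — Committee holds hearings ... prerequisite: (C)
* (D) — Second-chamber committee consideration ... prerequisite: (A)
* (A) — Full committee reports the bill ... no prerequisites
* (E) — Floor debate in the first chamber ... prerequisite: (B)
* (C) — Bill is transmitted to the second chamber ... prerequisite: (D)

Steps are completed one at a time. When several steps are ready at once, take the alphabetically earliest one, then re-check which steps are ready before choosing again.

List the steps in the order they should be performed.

(A) is the only step with nothing outstanding, so it goes first.
That leaves (D) as the only ready step → (D).
Next only (C) has its prerequisites met → (C).
(B) is the only step now ready → (B).
(E) needed (B), now all done → (E).

(A), (D), (C), (B), (E)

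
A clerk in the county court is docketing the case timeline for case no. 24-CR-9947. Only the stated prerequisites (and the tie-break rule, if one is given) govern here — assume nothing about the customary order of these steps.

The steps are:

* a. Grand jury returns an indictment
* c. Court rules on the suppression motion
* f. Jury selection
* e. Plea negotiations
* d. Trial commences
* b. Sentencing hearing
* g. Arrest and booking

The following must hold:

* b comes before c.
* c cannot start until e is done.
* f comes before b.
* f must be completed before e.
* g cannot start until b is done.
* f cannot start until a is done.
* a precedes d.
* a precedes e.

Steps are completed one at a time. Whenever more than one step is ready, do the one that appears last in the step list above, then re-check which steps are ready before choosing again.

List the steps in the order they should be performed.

a d f b g e c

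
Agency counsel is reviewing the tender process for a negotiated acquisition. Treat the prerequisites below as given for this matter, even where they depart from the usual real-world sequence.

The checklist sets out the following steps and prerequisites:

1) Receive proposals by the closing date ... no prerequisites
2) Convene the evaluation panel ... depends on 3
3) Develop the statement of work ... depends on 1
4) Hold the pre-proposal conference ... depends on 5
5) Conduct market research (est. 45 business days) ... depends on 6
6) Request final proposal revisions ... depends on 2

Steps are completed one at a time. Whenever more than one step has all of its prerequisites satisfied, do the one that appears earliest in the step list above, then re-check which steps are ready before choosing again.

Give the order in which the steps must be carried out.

1 → 3 → 2 → 6 → 5 → 4

1 is the only step with nothing outstanding, so it goes first.
3 needed 1, now all done → 3.
Next only 2 has its prerequisites met → 2.
6 is the only step now ready → 6.
5 needed 6, now all done → 5.
That leaves 4 as the only ready step → 4.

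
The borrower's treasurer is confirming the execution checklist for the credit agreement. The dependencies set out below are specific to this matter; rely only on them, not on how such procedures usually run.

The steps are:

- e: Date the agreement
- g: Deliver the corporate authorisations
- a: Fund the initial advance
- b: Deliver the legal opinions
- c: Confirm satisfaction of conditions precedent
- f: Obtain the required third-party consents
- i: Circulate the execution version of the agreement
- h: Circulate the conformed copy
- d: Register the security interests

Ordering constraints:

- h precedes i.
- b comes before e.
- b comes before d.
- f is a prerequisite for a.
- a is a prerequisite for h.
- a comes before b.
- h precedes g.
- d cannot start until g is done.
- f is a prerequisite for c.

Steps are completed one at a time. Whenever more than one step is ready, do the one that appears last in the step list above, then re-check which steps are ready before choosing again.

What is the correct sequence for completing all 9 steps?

f → c → a → h → i → b → g → d → e

Only f has no prerequisites, so it is first.
Now c and a have their prerequisites met. c is listed later, so c next.
a needed f, now all done → a.
Ready: h and b. h is listed later → h.
Now i, b and g have their prerequisites met. i is listed later, so i next.
Ready: b and g. b is listed later → b.
e now also ready, so the ready set is {g, e}; g is listed later → g.
d now also ready, so the ready set is {d, e}; d is listed later → d.
e needed b, now all done → e.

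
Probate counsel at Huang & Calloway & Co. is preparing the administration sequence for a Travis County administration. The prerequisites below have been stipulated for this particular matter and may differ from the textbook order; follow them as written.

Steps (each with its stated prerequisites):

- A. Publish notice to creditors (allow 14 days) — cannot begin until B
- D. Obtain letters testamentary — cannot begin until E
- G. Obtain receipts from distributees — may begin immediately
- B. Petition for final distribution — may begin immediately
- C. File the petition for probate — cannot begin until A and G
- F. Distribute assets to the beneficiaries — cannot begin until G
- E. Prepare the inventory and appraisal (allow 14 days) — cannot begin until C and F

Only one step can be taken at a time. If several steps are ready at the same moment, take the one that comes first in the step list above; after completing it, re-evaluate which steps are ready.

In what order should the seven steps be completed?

G B A C F E D

G and B have no prerequisites; G is listed earlier, so G is first.
F now also ready, so the ready set is {B, F}; B is listed earlier → B.
A and F are both available; A is listed earlier → A.
C now also ready, so the ready set is {C, F}; C is listed earlier → C.
Next only F has its prerequisites met → F.
That leaves E as the only ready step → E.
That leaves D as the only ready step → D.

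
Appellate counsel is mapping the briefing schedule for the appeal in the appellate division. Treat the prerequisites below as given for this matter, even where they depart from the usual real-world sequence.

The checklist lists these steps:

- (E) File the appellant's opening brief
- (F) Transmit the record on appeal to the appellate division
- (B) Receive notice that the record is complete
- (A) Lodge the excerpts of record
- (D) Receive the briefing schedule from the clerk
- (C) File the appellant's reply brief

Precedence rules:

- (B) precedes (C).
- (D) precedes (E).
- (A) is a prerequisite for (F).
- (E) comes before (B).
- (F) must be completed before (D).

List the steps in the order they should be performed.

(A) (F) (D) (E) (B) (C)

Only (A) has no prerequisites, so it is first.
(F) needed (A), now all done → (F).
(D) is the only step now ready → (D).
That leaves (E) as the only ready step → (E).
Next only (B) has its prerequisites met → (B).
(C) needed (B), now all done → (C).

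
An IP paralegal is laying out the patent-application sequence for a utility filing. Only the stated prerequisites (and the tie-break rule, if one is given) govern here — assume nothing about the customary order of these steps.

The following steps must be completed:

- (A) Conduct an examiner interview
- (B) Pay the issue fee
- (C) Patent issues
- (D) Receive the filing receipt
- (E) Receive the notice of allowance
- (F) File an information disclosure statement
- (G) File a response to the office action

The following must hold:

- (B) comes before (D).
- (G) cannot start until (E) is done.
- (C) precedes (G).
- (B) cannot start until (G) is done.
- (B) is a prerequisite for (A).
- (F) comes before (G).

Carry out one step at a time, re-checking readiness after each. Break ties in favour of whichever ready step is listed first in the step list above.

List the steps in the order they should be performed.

(C), (E), (F), (G), (B), (A), (D)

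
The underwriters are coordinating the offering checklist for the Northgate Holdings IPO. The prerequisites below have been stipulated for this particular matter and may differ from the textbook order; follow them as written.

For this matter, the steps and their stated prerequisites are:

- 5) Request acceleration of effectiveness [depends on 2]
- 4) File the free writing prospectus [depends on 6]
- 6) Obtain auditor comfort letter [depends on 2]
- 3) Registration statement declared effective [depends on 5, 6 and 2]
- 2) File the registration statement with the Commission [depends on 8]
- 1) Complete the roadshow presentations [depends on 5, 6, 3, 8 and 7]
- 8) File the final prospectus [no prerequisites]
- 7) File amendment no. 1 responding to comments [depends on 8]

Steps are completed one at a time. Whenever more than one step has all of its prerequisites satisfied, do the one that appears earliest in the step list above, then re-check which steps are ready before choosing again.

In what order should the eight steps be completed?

8 is the only step with nothing outstanding, so it goes first.
2 and 7 are both available; 2 is listed earlier → 2.
Now 5, 6 and 7 have their prerequisites met. 5 is listed earlier, so 5 next.
Ready: 6 and 7. 6 is listed earlier → 6.
4 and 3 now also ready, so the ready set is {4, 3, 7}; 4 is listed earlier → 4.
3 and 7 are both available; 3 is listed earlier → 3.
7 needed 8, now all done → 7.
1 needed 5, 6, 3, 8 and 7, now all done → 1.

8, 2, 5, 6, 4, 3, 7, 1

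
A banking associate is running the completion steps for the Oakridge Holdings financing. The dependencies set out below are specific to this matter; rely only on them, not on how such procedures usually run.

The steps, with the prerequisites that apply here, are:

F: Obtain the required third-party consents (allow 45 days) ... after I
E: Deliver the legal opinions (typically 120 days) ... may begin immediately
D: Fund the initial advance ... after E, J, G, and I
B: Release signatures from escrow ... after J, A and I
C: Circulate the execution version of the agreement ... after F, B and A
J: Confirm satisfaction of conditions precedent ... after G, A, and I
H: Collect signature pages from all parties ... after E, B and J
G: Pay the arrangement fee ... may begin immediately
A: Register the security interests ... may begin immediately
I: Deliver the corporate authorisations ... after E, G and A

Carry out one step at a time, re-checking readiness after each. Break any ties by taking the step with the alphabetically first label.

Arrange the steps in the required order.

A E G I F J B C D H

A, E and G have no prerequisites; A has the earlier label, so A is first.
E and G are both available; E has the earlier label → E.
G is the only step now ready → G.
I needed A, E and G, now all done → I.
Now F and J have their prerequisites met. F has the earlier label, so F next.
J needed A, G and I, now all done → J.
Ready: B and D. B has the earlier label → B.
C, D and H are all available; C has the earlier label → C.
Now D and H have their prerequisites met. D has the earlier label, so D next.
H is the only step now ready → H.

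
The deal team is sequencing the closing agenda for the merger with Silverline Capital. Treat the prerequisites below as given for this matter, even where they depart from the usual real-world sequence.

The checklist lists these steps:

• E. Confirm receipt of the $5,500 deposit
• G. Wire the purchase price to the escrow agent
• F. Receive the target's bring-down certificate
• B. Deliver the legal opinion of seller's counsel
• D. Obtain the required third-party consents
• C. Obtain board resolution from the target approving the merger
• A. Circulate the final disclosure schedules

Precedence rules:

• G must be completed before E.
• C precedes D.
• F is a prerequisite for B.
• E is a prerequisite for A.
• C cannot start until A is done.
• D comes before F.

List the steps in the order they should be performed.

Only G has no prerequisites, so it is first.
E is the only step now ready → E.
A is the only step now ready → A.
That leaves C as the only ready step → C.
D needed C, now all done → D.
That leaves F as the only ready step → F.
B is the only step now ready → B.

G, E, A, C, D, F, B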